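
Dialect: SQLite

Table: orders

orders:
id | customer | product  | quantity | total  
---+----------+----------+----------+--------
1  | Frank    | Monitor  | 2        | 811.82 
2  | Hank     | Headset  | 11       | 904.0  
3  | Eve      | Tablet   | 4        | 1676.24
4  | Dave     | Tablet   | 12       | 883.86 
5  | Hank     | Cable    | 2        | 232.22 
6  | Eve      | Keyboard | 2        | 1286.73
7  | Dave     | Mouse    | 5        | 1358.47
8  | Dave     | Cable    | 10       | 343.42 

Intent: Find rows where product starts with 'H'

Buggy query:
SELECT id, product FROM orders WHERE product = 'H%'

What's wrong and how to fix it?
Bug: '=' compares the literal string including the % character; pattern matching needs LIKE

Fix: Replace '=' with LIKE so 'H%' is treated as a pattern

Corrected query:
SELECT id, product FROM orders WHERE product LIKE 'H%'

Result:
id | product
---+--------
2  | Headset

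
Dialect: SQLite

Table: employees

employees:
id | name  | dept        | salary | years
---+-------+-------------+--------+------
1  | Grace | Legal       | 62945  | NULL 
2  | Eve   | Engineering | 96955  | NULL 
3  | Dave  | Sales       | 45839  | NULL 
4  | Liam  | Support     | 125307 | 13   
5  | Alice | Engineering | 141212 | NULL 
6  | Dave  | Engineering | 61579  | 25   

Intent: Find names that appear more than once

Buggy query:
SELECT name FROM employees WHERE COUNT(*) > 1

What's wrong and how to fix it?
Bug: WHERE can't reference COUNT(*); aggregates are computed after WHERE

Fix: GROUP BY name, then filter groups with HAVING COUNT(*) > 1

Corrected query:
SELECT name FROM employees GROUP BY name HAVING COUNT(*) > 1

Result:
name
----
Dave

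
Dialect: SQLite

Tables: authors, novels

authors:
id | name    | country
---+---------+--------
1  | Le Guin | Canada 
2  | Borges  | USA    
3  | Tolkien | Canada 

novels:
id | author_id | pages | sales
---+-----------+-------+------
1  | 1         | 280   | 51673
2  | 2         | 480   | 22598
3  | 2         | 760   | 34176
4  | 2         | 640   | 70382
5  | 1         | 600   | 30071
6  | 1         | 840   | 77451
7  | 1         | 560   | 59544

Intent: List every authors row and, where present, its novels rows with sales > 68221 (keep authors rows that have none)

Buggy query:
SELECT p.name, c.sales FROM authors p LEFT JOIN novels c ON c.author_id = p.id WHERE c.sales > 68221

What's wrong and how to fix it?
Bug: A WHERE condition on the right-hand table after LEFT JOIN drops unmatched parents

Fix: Put 'c.sales > 68221' in the JOIN's ON clause instead of WHERE

Corrected query:
SELECT p.name, c.sales FROM authors p LEFT JOIN novels c ON c.author_id = p.id AND c.sales > 68221

Result:
name    | sales
--------+------
Le Guin | 77451
Borges  | 70382
Tolkien | NULL 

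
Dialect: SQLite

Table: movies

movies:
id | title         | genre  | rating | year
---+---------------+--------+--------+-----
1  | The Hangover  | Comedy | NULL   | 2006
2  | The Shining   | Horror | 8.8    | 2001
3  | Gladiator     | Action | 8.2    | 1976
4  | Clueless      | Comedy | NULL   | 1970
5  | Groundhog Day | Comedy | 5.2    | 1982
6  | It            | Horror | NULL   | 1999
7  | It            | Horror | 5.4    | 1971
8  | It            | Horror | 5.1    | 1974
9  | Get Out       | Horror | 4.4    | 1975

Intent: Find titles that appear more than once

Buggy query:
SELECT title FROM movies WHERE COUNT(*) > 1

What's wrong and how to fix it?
Bug: COUNT(*) is an aggregate and cannot be used in WHERE

Fix: GROUP BY title, then filter groups with HAVING COUNT(*) > 1

Corrected query:
SELECT title FROM movies GROUP BY title HAVING COUNT(*) > 1

Result:
title
-----
It   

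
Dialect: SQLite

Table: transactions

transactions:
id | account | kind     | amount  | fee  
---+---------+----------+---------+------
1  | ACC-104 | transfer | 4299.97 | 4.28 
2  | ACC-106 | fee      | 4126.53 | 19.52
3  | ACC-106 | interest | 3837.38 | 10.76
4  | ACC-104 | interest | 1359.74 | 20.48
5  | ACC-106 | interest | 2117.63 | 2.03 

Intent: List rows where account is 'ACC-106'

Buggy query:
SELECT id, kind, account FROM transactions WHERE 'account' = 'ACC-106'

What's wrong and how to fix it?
Bug: Single quotes denote string literals in SQL; the column name is being compared as a constant string

Fix: Reference the column as account without single quotes

Corrected query:
SELECT id, kind, account FROM transactions WHERE account = 'ACC-106'

Result:
id | kind     | account
---+----------+--------
2  | fee      | ACC-106
3  | interest | ACC-106
5  | interest | ACC-106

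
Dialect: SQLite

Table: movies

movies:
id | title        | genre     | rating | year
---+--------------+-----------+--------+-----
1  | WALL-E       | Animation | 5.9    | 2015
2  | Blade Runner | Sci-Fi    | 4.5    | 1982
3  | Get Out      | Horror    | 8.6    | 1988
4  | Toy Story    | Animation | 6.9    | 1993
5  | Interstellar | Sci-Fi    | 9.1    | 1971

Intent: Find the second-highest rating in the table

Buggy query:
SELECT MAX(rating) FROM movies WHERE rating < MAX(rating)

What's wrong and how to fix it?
Bug: The inner MAX is an aggregate inside WHERE, which is not allowed

Fix: Put the inner MAX in a scalar subquery

Corrected query:
SELECT MAX(rating) FROM movies WHERE rating < (SELECT MAX(rating) FROM movies)

Result:
MAX(rating)
-----------
8.6        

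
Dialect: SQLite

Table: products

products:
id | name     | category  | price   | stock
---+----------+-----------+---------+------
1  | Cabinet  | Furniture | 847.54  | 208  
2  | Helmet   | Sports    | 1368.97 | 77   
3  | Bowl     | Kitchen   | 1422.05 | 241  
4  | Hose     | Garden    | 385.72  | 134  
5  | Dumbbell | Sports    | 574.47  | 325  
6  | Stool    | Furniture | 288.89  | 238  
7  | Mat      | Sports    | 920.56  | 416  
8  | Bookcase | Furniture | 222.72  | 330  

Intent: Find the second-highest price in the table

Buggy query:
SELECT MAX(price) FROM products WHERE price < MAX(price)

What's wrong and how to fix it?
Bug: MAX(price) on the right of the comparison is an aggregate-in-WHERE error

Fix: Put the inner MAX in a scalar subquery

Corrected query:
SELECT MAX(price) FROM products WHERE price < (SELECT MAX(price) FROM products)

Result:
MAX(price)
----------
1368.97   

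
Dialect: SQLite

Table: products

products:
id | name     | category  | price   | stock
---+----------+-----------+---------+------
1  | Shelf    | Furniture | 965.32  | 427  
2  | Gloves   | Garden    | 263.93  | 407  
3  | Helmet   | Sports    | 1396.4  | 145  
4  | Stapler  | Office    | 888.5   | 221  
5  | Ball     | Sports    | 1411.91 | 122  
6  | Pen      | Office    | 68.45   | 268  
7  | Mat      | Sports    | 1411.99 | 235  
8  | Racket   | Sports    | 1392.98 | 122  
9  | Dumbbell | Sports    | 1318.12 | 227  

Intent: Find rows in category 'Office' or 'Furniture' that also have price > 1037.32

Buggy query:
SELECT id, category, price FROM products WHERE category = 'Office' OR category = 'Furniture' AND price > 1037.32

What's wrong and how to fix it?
Bug: Without parentheses, AND is evaluated before OR, so the price filter only applies to the 'Furniture' branch

Fix: Group the OR with parentheses (or use IN), then AND the threshold

Corrected query:
SELECT id, category, price FROM products WHERE (category = 'Office' OR category = 'Furniture') AND price > 1037.32

Result:
(no rows)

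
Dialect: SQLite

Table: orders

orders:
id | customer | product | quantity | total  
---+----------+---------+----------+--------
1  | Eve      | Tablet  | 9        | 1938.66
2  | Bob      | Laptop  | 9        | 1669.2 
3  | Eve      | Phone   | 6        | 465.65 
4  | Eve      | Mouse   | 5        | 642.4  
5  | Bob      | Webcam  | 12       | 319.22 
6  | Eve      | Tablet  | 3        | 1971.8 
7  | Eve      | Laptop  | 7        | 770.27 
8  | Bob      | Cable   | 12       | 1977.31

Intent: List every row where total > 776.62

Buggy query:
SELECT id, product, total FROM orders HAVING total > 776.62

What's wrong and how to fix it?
Bug: HAVING filters the output of aggregation, but this query has no GROUP BY and no aggregate functions, so SQLite rejects it (HAVING clause on a non-aggregate query); the condition here is per row

Fix: Use WHERE for row-level filtering

Corrected query:
SELECT id, product, total FROM orders WHERE total > 776.62

Result:
id | product | total  
---+---------+--------
1  | Tablet  | 1938.66
2  | Laptop  | 1669.2 
6  | Tablet  | 1971.8 
8  | Cable   | 1977.31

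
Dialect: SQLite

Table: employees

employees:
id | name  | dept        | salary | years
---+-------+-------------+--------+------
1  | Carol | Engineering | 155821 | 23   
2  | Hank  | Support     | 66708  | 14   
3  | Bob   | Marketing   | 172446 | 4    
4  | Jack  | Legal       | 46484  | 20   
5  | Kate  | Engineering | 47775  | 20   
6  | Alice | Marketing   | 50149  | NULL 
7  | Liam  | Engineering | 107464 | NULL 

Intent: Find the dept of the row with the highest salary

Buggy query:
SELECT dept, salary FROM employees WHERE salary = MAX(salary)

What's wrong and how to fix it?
Bug: MAX(salary) is an aggregate and cannot be used directly in WHERE

Fix: Wrap MAX in a scalar subquery so WHERE compares against a single value

Corrected query:
SELECT dept, salary FROM employees WHERE salary = (SELECT MAX(salary) FROM employees)

Result:
dept      | salary
----------+-------
Marketing | 172446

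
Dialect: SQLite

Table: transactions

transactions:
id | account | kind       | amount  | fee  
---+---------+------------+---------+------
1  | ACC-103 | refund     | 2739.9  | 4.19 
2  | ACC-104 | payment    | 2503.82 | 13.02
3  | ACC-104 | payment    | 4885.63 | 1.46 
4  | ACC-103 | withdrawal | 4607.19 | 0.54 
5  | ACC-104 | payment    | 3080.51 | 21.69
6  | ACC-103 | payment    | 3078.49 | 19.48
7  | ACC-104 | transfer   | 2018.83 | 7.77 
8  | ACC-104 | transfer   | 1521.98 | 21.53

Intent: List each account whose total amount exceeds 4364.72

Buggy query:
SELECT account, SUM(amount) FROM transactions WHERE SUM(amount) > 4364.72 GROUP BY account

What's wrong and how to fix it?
Bug: SUM(amount) is an aggregate, but WHERE filters rows before aggregation

Fix: Move the aggregate condition to a HAVING clause

Corrected query:
SELECT account, SUM(amount) FROM transactions GROUP BY account HAVING SUM(amount) > 4364.72

Result:
account | SUM(amount)
--------+------------
ACC-103 | 10425.58   
ACC-104 | 14010.77   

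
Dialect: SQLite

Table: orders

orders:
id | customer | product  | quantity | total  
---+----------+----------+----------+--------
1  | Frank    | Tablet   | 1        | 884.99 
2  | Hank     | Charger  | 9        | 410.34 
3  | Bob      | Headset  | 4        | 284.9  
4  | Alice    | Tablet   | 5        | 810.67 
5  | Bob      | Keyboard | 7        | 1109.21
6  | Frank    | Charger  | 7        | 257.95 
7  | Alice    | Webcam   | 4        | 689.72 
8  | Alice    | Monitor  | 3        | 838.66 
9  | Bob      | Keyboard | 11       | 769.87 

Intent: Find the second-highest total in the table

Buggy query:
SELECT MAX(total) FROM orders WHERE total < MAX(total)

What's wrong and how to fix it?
Bug: The inner MAX is an aggregate inside WHERE, which is not allowed

Fix: Put the inner MAX in a scalar subquery

Corrected query:
SELECT MAX(total) FROM orders WHERE total < (SELECT MAX(total) FROM orders)

Result:
MAX(total)
----------
884.99    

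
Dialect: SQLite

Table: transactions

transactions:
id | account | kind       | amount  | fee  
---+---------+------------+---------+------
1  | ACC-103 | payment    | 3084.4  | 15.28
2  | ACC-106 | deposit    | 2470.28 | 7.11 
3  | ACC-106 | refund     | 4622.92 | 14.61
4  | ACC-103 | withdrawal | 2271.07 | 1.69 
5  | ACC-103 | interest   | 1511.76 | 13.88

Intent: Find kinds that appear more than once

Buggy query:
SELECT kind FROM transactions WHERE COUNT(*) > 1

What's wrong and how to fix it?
Bug: WHERE can't reference COUNT(*); aggregates are computed after WHERE

Fix: GROUP BY kind, then filter groups with HAVING COUNT(*) > 1

Corrected query:
SELECT kind FROM transactions GROUP BY kind HAVING COUNT(*) > 1

Result:
(no rows)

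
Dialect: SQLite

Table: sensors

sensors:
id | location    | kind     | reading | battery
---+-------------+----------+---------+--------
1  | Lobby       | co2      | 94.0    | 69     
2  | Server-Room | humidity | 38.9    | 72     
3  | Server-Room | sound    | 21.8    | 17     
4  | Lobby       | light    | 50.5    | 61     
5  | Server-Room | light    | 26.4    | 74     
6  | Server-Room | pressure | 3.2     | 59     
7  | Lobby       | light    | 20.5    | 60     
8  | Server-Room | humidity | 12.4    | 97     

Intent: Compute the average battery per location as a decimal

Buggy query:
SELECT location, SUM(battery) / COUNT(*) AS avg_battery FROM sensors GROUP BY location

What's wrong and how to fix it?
Bug: Both operands are integers, so '/' performs integer division and truncates

Fix: Cast one side to REAL so the division keeps the fractional part

Corrected query:
SELECT location, SUM(battery) * 1.0 / COUNT(*) AS avg_battery FROM sensors GROUP BY location

Result:
location    | avg_battery
------------+------------
Lobby       | 63.333333  
Server-Room | 63.8       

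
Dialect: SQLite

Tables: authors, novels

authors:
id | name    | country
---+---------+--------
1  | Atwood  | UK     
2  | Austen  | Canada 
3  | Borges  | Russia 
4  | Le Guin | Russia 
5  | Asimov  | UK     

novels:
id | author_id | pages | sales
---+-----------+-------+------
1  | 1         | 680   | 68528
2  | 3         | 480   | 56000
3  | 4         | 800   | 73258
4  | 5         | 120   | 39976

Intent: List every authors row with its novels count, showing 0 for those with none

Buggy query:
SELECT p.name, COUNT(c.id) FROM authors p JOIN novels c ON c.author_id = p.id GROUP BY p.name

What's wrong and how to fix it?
Bug: INNER JOIN drops authors rows that have no matching novels rows

Fix: Use LEFT JOIN so parents without children still appear (COUNT(c.id) gives 0)

Corrected query:
SELECT p.name, COUNT(c.id) FROM authors p LEFT JOIN novels c ON c.author_id = p.id GROUP BY p.name

Result:
name    | COUNT(c.id)
--------+------------
Asimov  | 1          
Atwood  | 1          
Austen  | 0          
Borges  | 1          
Le Guin | 1          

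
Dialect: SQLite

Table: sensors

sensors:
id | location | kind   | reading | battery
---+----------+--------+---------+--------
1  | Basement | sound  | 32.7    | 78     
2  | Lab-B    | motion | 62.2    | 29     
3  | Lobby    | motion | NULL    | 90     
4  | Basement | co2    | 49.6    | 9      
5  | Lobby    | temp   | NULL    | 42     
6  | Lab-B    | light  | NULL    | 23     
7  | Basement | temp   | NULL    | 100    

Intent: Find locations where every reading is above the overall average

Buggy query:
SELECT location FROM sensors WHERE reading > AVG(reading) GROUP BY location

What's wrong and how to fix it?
Bug: WHERE evaluates per row before aggregation, so AVG() is unavailable

Fix: Use a subquery for AVG and a HAVING MIN(...) filter so the condition holds for every row in the group

Corrected query:
SELECT location FROM sensors GROUP BY location HAVING MIN(reading) > (SELECT AVG(reading) FROM sensors)

Result:
location
--------
Lab-B   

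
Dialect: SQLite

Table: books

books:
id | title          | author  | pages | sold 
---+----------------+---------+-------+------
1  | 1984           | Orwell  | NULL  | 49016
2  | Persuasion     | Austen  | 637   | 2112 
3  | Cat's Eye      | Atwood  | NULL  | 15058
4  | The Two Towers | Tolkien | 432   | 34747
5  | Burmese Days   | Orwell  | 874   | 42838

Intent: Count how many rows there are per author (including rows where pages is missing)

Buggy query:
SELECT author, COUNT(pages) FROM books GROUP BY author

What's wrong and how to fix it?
Bug: COUNT(pages) skips NULLs, so groups with missing pages are undercounted

Fix: Use COUNT(*) to count all rows regardless of NULL

Corrected query:
SELECT author, COUNT(*) FROM books GROUP BY author

Result:
author  | COUNT(*)
--------+---------
Atwood  | 1       
Austen  | 1       
Orwell  | 2       
Tolkien | 1       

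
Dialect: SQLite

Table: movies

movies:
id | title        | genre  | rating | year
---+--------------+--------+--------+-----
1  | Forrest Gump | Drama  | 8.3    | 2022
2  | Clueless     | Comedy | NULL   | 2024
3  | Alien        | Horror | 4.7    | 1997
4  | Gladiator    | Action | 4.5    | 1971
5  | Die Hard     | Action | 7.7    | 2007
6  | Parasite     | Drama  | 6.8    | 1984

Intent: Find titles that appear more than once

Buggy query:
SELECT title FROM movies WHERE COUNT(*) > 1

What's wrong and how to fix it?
Bug: COUNT(*) is an aggregate and cannot be used in WHERE

Fix: GROUP BY title, then filter groups with HAVING COUNT(*) > 1

Corrected query:
SELECT title FROM movies GROUP BY title HAVING COUNT(*) > 1

Result:
(no rows)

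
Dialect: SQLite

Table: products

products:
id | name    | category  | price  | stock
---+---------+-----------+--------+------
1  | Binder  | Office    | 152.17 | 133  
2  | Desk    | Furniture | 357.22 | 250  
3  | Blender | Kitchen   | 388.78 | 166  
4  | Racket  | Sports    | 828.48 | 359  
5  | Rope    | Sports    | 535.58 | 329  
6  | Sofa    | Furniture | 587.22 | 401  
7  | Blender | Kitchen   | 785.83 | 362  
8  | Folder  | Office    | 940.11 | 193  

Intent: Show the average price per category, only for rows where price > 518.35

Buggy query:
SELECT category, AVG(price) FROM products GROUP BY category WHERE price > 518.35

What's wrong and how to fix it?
Bug: Row-level WHERE must come before GROUP BY in the clause order

Fix: Place WHERE between FROM and GROUP BY

Corrected query:
SELECT category, AVG(price) FROM products WHERE price > 518.35 GROUP BY category

Result:
category  | AVG(price)
----------+-----------
Furniture | 587.22    
Kitchen   | 785.83    
Office    | 940.11    
Sports    | 682.03    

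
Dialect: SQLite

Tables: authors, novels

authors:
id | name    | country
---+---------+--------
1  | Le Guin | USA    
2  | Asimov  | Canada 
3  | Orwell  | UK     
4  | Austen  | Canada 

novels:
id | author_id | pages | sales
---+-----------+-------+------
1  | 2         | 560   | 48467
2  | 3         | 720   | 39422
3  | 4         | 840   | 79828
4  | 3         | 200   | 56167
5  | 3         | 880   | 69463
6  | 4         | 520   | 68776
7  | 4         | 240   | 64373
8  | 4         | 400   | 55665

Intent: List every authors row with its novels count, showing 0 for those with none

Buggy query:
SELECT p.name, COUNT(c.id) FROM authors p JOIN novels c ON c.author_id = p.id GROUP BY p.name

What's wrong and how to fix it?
Bug: An inner join excludes parents with zero children

Fix: Use LEFT JOIN so parents without children still appear (COUNT(c.id) gives 0)

Corrected query:
SELECT p.name, COUNT(c.id) FROM authors p LEFT JOIN novels c ON c.author_id = p.id GROUP BY p.name

Result:
name    | COUNT(c.id)
--------+------------
Asimov  | 1          
Austen  | 4          
Le Guin | 0          
Orwell  | 3          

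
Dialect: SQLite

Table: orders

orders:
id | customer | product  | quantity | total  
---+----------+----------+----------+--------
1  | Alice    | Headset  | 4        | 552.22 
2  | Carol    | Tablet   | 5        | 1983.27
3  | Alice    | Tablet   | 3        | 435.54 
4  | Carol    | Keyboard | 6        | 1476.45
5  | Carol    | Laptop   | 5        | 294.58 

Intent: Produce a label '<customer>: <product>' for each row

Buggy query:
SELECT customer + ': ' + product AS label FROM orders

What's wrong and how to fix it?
Bug: SQLite uses || for string concatenation; + coerces text to numbers (yielding 0)

Fix: Use the || operator for string concatenation

Corrected query:
SELECT customer || ': ' || product AS label FROM orders

Result:
label          
---------------
Alice: Headset 
Carol: Tablet  
Alice: Tablet  
Carol: Keyboard
Carol: Laptop  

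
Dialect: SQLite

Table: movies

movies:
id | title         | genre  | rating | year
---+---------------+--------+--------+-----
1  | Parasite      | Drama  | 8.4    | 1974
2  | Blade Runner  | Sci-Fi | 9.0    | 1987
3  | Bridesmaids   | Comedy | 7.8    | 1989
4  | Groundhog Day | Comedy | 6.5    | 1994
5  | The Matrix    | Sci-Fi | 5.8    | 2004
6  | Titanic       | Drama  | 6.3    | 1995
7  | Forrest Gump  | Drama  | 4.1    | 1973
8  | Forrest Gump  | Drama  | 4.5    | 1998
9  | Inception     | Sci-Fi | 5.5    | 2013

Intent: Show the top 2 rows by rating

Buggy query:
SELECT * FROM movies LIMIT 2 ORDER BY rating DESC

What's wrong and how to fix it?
Bug: LIMIT must come after ORDER BY

Fix: Sort with ORDER BY, then apply LIMIT

Corrected query:
SELECT * FROM movies ORDER BY rating DESC LIMIT 2

Result:
id | title        | genre  | rating | year
---+--------------+--------+--------+-----
2  | Blade Runner | Sci-Fi | 9      | 1987
1  | Parasite     | Drama  | 8.4    | 1974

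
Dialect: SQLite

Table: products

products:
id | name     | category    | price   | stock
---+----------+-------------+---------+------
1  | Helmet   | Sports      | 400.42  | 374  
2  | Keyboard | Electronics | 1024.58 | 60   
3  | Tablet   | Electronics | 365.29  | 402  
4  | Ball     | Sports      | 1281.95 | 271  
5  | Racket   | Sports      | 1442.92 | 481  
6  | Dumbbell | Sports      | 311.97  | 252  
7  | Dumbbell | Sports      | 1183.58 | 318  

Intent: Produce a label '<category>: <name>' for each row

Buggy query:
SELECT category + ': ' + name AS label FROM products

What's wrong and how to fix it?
Bug: '+' is numeric addition; on text columns SQLite converts them to 0 instead of concatenating

Fix: Use the || operator for string concatenation

Corrected query:
SELECT category || ': ' || name AS label FROM products

Result:
label                
---------------------
Sports: Helmet       
Electronics: Keyboard
Electronics: Tablet  
Sports: Ball         
Sports: Racket       
Sports: Dumbbell     
Sports: Dumbbell     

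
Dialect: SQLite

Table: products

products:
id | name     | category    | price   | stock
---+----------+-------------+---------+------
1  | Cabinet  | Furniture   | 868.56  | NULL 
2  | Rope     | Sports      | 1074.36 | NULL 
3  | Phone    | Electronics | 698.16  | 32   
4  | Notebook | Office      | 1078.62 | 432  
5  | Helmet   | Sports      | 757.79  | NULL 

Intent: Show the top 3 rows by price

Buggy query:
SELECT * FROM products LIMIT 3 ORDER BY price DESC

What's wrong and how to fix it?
Bug: LIMIT must come after ORDER BY

Fix: Swap the clauses: ORDER BY first, then LIMIT

Corrected query:
SELECT * FROM products ORDER BY price DESC LIMIT 3

Result:
id | name     | category  | price   | stock
---+----------+-----------+---------+------
4  | Notebook | Office    | 1078.62 | 432  
2  | Rope     | Sports    | 1074.36 | NULL 
1  | Cabinet  | Furniture | 868.56  | NULL 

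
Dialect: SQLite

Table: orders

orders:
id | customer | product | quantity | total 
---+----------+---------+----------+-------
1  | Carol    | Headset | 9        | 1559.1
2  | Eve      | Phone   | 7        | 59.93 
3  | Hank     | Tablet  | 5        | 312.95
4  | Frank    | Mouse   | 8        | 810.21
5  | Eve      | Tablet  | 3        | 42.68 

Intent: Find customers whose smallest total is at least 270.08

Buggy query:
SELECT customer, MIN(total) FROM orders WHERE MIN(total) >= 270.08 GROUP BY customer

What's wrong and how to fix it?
Bug: MIN() in WHERE is a misuse of aggregate

Fix: Replace WHERE with HAVING after the GROUP BY

Corrected query:
SELECT customer, MIN(total) FROM orders GROUP BY customer HAVING MIN(total) >= 270.08

Result:
customer | MIN(total)
---------+-----------
Carol    | 1559.1    
Frank    | 810.21    
Hank     | 312.95    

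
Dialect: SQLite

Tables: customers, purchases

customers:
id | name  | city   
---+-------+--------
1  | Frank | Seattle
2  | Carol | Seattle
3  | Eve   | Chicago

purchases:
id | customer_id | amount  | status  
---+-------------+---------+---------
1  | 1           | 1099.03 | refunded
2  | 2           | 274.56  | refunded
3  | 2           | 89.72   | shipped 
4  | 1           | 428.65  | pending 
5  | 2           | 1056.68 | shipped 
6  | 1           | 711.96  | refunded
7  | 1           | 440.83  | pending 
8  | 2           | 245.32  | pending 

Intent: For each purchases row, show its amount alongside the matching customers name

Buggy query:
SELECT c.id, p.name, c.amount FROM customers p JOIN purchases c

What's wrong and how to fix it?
Bug: JOIN with no ON clause produces a cartesian product; every purchases row pairs with every customers row

Fix: Add ON c.customer_id = p.id to the JOIN

Corrected query:
SELECT c.id, p.name, c.amount FROM customers p JOIN purchases c ON c.customer_id = p.id

Result:
id | name  | amount 
---+-------+--------
1  | Frank | 1099.03
2  | Carol | 274.56 
3  | Carol | 89.72  
4  | Frank | 428.65 
5  | Carol | 1056.68
6  | Frank | 711.96 
7  | Frank | 440.83 
8  | Carol | 245.32 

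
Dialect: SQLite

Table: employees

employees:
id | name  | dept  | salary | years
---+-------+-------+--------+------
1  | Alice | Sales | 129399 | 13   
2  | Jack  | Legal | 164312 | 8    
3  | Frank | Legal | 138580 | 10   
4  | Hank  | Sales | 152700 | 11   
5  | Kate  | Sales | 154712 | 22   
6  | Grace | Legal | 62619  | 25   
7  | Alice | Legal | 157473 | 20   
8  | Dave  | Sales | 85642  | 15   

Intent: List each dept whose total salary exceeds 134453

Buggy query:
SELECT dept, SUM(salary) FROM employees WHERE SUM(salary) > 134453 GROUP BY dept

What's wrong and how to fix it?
Bug: SUM(salary) is an aggregate, but WHERE filters rows before aggregation

Fix: Use HAVING (which filters groups after aggregation) instead of WHERE

Corrected query:
SELECT dept, SUM(salary) FROM employees GROUP BY dept HAVING SUM(salary) > 134453

Result:
dept  | SUM(salary)
------+------------
Legal | 522984     
Sales | 522453     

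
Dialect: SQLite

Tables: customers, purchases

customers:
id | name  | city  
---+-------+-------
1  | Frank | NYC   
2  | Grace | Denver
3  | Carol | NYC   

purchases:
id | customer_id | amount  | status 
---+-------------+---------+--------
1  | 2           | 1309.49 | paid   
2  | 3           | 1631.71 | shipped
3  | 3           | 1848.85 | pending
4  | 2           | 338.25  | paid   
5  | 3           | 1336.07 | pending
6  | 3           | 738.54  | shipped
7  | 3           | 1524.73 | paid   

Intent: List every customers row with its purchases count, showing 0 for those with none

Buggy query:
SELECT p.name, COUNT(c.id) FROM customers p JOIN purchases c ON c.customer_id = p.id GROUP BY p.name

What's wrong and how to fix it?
Bug: INNER JOIN drops customers rows that have no matching purchases rows

Fix: Use LEFT JOIN so parents without children still appear (COUNT(c.id) gives 0)

Corrected query:
SELECT p.name, COUNT(c.id) FROM customers p LEFT JOIN purchases c ON c.customer_id = p.id GROUP BY p.name

Result:
name  | COUNT(c.id)
------+------------
Carol | 5          
Frank | 0          
Grace | 2          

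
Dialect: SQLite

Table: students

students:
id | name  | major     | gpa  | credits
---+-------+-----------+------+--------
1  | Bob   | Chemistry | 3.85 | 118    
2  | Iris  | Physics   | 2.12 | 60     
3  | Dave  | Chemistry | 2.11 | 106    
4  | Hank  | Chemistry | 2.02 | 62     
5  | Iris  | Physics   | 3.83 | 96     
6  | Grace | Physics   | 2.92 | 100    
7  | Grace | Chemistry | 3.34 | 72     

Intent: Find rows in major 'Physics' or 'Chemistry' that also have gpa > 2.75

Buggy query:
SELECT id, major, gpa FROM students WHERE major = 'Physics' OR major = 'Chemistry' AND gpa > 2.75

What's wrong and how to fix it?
Bug: Without parentheses, AND is evaluated before OR, so the gpa filter only applies to the 'Chemistry' branch

Fix: Group the OR with parentheses (or use IN), then AND the threshold

Corrected query:
SELECT id, major, gpa FROM students WHERE (major = 'Physics' OR major = 'Chemistry') AND gpa > 2.75

Result:
id | major     | gpa 
---+-----------+-----
1  | Chemistry | 3.85
5  | Physics   | 3.83
6  | Physics   | 2.92
7  | Chemistry | 3.34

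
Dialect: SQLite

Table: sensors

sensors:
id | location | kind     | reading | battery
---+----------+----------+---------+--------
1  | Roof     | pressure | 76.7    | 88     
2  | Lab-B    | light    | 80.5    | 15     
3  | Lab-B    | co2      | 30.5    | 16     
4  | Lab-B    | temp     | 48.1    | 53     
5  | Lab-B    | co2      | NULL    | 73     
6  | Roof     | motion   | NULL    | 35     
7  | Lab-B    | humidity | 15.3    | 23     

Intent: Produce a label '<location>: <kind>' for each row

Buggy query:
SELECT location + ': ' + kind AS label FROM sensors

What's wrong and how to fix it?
Bug: '+' is numeric addition; on text columns SQLite converts them to 0 instead of concatenating

Fix: Replace + with || to concatenate text

Corrected query:
SELECT location || ': ' || kind AS label FROM sensors

Result:
label          
---------------
Roof: pressure 
Lab-B: light   
Lab-B: co2     
Lab-B: temp    
Lab-B: co2     
Roof: motion   
Lab-B: humidity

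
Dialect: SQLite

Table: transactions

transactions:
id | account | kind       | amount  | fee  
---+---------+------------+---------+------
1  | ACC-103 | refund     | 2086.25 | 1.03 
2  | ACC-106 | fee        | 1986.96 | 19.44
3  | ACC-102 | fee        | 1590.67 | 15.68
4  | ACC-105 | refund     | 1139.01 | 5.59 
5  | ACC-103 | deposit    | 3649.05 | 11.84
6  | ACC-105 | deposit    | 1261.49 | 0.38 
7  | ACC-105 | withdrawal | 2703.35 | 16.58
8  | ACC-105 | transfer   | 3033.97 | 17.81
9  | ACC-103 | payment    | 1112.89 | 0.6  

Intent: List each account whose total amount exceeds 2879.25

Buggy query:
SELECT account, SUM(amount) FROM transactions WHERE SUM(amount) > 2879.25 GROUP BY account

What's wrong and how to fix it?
Bug: WHERE runs before GROUP BY, so aggregates aren't available there

Fix: Use HAVING (which filters groups after aggregation) instead of WHERE

Corrected query:
SELECT account, SUM(amount) FROM transactions GROUP BY account HAVING SUM(amount) > 2879.25

Result:
account | SUM(amount)
--------+------------
ACC-103 | 6848.19    
ACC-105 | 8137.82    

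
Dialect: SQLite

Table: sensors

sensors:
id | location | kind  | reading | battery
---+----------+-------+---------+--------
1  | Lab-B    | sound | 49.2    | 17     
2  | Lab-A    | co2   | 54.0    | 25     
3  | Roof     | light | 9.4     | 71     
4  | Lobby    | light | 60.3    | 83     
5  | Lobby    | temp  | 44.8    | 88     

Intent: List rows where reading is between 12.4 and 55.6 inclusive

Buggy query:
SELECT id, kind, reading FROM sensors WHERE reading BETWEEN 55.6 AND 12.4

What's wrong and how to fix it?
Bug: The bounds are reversed; BETWEEN a AND b requires a <= b to match anything

Fix: Write BETWEEN 12.4 AND 55.6

Corrected query:
SELECT id, kind, reading FROM sensors WHERE reading BETWEEN 12.4 AND 55.6

Result:
id | kind  | reading
---+-------+--------
1  | sound | 49.2   
2  | co2   | 54     
5  | temp  | 44.8   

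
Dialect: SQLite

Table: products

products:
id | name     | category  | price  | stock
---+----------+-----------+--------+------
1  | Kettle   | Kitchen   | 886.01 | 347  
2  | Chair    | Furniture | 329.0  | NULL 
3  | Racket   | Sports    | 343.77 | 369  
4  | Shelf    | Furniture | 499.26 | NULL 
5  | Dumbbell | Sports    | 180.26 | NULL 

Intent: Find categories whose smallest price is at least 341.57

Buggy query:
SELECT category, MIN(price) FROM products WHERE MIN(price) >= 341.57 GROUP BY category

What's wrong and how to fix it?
Bug: Aggregates like MIN are computed per group after WHERE runs

Fix: Use HAVING for the per-group MIN condition

Corrected query:
SELECT category, MIN(price) FROM products GROUP BY category HAVING MIN(price) >= 341.57

Result:
category | MIN(price)
---------+-----------
Kitchen  | 886.01    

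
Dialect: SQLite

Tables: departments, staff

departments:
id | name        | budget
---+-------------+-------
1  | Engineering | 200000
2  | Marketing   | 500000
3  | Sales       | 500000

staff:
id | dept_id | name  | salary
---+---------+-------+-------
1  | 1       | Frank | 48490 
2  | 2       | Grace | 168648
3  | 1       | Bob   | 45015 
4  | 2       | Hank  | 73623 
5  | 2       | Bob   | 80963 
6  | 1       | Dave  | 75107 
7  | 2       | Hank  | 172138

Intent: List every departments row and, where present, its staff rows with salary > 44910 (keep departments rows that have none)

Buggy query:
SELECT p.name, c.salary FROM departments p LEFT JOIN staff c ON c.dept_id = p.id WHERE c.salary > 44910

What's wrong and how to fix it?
Bug: Filtering c.salary in WHERE discards the NULL rows produced by LEFT JOIN, turning it into an inner join

Fix: Put 'c.salary > 44910' in the JOIN's ON clause instead of WHERE

Corrected query:
SELECT p.name, c.salary FROM departments p LEFT JOIN staff c ON c.dept_id = p.id AND c.salary > 44910

Result:
name        | salary
------------+-------
Engineering | 45015 
Engineering | 48490 
Engineering | 75107 
Marketing   | 73623 
Marketing   | 80963 
Marketing   | 168648
Marketing   | 172138
Sales       | NULL  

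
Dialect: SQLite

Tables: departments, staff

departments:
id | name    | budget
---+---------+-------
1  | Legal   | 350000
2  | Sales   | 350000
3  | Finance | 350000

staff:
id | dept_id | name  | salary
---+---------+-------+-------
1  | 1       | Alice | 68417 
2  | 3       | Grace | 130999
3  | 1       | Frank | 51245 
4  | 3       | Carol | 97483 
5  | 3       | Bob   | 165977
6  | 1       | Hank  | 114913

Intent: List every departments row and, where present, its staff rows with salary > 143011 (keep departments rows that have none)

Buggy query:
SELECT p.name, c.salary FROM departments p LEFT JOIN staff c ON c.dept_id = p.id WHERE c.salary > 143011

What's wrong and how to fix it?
Bug: Filtering c.salary in WHERE discards the NULL rows produced by LEFT JOIN, turning it into an inner join

Fix: Put 'c.salary > 143011' in the JOIN's ON clause instead of WHERE

Corrected query:
SELECT p.name, c.salary FROM departments p LEFT JOIN staff c ON c.dept_id = p.id AND c.salary > 143011

Result:
name    | salary
--------+-------
Legal   | NULL  
Sales   | NULL  
Finance | 165977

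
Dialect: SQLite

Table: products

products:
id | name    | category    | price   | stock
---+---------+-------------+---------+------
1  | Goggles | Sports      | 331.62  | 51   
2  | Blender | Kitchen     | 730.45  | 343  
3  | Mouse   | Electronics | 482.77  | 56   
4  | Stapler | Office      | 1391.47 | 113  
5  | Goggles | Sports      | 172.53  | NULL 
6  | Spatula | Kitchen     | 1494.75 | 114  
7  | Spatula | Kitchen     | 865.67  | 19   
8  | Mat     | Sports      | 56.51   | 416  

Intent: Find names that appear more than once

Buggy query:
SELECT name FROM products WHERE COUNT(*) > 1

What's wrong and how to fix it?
Bug: WHERE can't reference COUNT(*); aggregates are computed after WHERE

Fix: GROUP BY name, then filter groups with HAVING COUNT(*) > 1

Corrected query:
SELECT name FROM products GROUP BY name HAVING COUNT(*) > 1

Result:
name   
-------
Goggles
Spatula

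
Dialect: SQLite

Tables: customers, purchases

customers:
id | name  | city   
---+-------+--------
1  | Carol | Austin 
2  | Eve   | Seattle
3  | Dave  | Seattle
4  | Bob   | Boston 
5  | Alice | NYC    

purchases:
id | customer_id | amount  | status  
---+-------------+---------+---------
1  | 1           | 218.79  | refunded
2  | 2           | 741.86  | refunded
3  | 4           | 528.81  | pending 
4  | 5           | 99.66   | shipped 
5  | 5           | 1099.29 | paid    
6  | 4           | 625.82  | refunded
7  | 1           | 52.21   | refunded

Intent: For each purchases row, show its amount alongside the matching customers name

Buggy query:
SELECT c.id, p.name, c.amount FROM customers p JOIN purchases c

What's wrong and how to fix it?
Bug: JOIN with no ON clause produces a cartesian product; every purchases row pairs with every customers row

Fix: Specify the join condition linking the foreign key to the parent id

Corrected query:
SELECT c.id, p.name, c.amount FROM customers p JOIN purchases c ON c.customer_id = p.id

Result:
id | name  | amount 
---+-------+--------
1  | Carol | 218.79 
2  | Eve   | 741.86 
3  | Bob   | 528.81 
4  | Alice | 99.66  
5  | Alice | 1099.29
6  | Bob   | 625.82 
7  | Carol | 52.21  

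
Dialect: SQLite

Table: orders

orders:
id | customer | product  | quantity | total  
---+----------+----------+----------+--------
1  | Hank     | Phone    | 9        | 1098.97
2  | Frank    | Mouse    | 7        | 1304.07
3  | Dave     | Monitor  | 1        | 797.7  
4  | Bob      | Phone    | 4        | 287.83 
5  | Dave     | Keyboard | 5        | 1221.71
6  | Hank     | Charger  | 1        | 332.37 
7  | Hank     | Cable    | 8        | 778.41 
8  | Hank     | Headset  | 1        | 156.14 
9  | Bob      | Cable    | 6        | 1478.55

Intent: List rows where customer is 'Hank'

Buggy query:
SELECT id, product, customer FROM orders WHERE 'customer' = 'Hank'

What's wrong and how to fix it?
Bug: Single quotes denote string literals in SQL; the column name is being compared as a constant string

Fix: Remove the quotes around the column name (or use double quotes for an identifier)

Corrected query:
SELECT id, product, customer FROM orders WHERE customer = 'Hank'

Result:
id | product | customer
---+---------+---------
1  | Phone   | Hank    
6  | Charger | Hank    
7  | Cable   | Hank    
8  | Headset | Hank    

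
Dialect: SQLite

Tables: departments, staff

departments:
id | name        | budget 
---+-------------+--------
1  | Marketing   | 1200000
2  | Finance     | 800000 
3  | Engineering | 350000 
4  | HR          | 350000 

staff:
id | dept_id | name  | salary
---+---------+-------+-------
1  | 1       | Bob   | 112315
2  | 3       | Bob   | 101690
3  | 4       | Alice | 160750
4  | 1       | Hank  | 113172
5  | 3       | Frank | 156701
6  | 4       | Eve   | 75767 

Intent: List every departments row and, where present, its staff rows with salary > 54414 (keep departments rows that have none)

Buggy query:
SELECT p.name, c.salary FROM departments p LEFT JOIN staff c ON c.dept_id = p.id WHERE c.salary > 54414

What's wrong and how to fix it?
Bug: A WHERE condition on the right-hand table after LEFT JOIN drops unmatched parents

Fix: Put 'c.salary > 54414' in the JOIN's ON clause instead of WHERE

Corrected query:
SELECT p.name, c.salary FROM departments p LEFT JOIN staff c ON c.dept_id = p.id AND c.salary > 54414

Result:
name        | salary
------------+-------
Marketing   | 112315
Marketing   | 113172
Finance     | NULL  
Engineering | 101690
Engineering | 156701
HR          | 75767 
HR          | 160750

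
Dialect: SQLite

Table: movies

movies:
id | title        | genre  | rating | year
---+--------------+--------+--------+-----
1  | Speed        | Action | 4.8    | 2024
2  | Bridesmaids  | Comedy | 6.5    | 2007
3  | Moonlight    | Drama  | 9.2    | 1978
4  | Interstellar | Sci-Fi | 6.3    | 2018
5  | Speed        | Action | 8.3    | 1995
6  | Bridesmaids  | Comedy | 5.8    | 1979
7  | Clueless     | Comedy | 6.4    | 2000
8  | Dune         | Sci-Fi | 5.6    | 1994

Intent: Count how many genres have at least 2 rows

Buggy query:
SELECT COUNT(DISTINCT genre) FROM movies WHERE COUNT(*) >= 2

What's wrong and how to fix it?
Bug: WHERE filters individual rows, not groups, so a group-level COUNT is invalid there

Fix: Group first with HAVING COUNT(*) >= 2, then COUNT the resulting groups

Corrected query:
SELECT COUNT(*) FROM (SELECT genre FROM movies GROUP BY genre HAVING COUNT(*) >= 2)

Result:
COUNT(*)
--------
3       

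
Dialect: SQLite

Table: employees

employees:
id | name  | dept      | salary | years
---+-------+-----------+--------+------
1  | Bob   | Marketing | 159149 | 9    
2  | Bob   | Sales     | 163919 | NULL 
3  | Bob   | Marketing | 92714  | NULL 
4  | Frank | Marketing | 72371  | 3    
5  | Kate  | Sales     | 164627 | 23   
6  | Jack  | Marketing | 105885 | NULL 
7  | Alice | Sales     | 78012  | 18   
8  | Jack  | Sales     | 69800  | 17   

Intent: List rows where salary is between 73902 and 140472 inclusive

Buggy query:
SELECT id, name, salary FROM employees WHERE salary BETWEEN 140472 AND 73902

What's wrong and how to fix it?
Bug: The bounds are reversed; BETWEEN a AND b requires a <= b to match anything

Fix: Write BETWEEN 73902 AND 140472

Corrected query:
SELECT id, name, salary FROM employees WHERE salary BETWEEN 73902 AND 140472

Result:
id | name  | salary
---+-------+-------
3  | Bob   | 92714 
6  | Jack  | 105885
7  | Alice | 78012 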